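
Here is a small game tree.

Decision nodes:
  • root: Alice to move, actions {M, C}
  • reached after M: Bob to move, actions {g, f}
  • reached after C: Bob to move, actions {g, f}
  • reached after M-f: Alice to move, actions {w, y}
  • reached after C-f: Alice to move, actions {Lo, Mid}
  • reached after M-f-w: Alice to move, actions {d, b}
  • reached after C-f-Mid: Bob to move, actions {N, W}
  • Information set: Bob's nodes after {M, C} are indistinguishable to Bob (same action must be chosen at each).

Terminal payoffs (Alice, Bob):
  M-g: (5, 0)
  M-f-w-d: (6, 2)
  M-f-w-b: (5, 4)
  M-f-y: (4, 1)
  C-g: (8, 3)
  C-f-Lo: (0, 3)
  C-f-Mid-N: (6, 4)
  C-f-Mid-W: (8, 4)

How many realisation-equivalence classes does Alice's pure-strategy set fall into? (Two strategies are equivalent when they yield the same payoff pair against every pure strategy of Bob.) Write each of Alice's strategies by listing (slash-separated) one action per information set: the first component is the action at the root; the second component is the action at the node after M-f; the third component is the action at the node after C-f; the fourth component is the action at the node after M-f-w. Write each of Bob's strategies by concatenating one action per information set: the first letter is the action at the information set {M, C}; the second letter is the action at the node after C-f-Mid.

Alice has 16 pure strategies: M/w/Lo/d, M/w/Lo/b, M/w/Mid/d, M/w/Mid/b, M/y/Lo/d, M/y/Lo/b, M/y/Mid/d, M/y/Mid/b, C/w/Lo/d, C/w/Lo/b, C/w/Mid/d, C/w/Mid/b, C/y/Lo/d, C/y/Lo/b, C/y/Mid/d, C/y/Mid/b. Columns: gN, gW, fN, fW.
{M/w/Lo/d, M/w/Mid/d} → row (5,0) (5,0) (6,2) (6,2)
{M/w/Lo/b, M/w/Mid/b} → row (5,0) (5,0) (5,4) (5,4)
{M/y/Lo/d, M/y/Lo/b, M/y/Mid/d, M/y/Mid/b} → row (5,0) (5,0) (4,1) (4,1)
{C/w/Lo/d, C/w/Lo/b, C/y/Lo/d, C/y/Lo/b} → row (8,3) (8,3) (0,3) (0,3)
{C/w/Mid/d, C/w/Mid/b, C/y/Mid/d, C/y/Mid/b} → row (8,3) (8,3) (6,4) (8,4)
That's 5 distinct rows out of 16 strategies.

5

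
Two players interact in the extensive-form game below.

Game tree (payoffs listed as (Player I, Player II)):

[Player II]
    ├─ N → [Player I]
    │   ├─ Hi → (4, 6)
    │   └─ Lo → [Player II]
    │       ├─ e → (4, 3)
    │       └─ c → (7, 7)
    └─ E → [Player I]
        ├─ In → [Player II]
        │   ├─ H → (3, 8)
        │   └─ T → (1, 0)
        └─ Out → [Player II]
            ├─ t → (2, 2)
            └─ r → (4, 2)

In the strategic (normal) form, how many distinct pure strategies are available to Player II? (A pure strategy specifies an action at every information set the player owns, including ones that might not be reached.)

Player II owns the root with actions {N, E} — two choices.
Player II owns the node after N-Lo with actions {e, c} — two choices.
Player II owns the node after E-In with actions {H, T} — two choices.
Player II owns the node after E-Out with actions {t, r} — two choices.
A pure strategy fixes one action at each information set independently, so the count is the product 2 × 2 × 2 × 2 = 16.
(For reference, Player I has 4 pure strategies, giving a 16×4 normal-form matrix.)

16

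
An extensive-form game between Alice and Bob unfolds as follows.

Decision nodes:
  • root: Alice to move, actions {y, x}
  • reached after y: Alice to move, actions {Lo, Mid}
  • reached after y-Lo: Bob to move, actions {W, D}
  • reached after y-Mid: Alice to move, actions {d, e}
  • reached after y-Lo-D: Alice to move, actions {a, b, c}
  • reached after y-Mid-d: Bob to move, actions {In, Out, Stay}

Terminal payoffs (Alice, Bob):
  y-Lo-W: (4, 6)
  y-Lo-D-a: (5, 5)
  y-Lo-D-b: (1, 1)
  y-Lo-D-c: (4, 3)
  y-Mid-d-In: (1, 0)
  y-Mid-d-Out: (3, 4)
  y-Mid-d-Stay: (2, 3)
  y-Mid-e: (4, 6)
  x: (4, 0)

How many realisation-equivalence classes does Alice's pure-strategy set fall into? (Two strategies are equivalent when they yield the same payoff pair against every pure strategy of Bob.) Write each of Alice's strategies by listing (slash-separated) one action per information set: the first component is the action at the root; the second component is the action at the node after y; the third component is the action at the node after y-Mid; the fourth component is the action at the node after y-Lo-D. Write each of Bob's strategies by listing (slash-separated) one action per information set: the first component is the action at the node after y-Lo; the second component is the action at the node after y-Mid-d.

6

Alice has 24 pure strategies: y/Lo/d/a, y/Lo/d/b, y/Lo/d/c, y/Lo/e/a, y/Lo/e/b, y/Lo/e/c, y/Mid/d/a, y/Mid/d/b, y/Mid/d/c, y/Mid/e/a, y/Mid/e/b, y/Mid/e/c, x/Lo/d/a, x/Lo/d/b, x/Lo/d/c, x/Lo/e/a, x/Lo/e/b, x/Lo/e/c, x/Mid/d/a, x/Mid/d/b, x/Mid/d/c, x/Mid/e/a, x/Mid/e/b, x/Mid/e/c. Columns: W/In, W/Out, W/Stay, D/In, D/Out, D/Stay.
{y/Lo/d/a, y/Lo/e/a} → row (4,6) (4,6) (4,6) (5,5) (5,5) (5,5)
{y/Lo/d/b, y/Lo/e/b} → row (4,6) (4,6) (4,6) (1,1) (1,1) (1,1)
{y/Lo/d/c, y/Lo/e/c} → row (4,6) (4,6) (4,6) (4,3) (4,3) (4,3)
{y/Mid/d/a, y/Mid/d/b, y/Mid/d/c} → row (1,0) (3,4) (2,3) (1,0) (3,4) (2,3)
{y/Mid/e/a, y/Mid/e/b, y/Mid/e/c} → row (4,6) (4,6) (4,6) (4,6) (4,6) (4,6)
{x/Lo/d/a, x/Lo/d/b, x/Lo/d/c, x/Lo/e/a, x/Lo/e/b, x/Lo/e/c, x/Mid/d/a, x/Mid/d/b, x/Mid/d/c, x/Mid/e/a, x/Mid/e/b, x/Mid/e/c} → row (4,0) (4,0) (4,0) (4,0) (4,0) (4,0)
That's 6 distinct rows out of 24 strategies.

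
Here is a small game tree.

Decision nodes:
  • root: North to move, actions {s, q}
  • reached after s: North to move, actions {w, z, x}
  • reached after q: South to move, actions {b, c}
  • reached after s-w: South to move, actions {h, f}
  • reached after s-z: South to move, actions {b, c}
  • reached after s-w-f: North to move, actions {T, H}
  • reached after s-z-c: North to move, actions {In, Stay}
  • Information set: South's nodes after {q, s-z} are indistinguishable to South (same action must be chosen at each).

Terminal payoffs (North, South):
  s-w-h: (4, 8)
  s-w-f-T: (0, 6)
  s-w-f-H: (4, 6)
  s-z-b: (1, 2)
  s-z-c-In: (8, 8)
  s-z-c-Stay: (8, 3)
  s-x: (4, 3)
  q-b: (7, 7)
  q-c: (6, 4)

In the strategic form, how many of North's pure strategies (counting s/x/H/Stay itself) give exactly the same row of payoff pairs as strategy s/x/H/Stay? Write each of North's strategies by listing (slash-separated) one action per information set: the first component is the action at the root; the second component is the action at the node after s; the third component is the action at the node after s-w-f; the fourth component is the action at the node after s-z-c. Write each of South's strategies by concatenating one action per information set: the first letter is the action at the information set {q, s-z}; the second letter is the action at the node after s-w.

Row for s/x/H/Stay (columns bh, bf, ch, cf): (4,3) (4,3) (4,3) (4,3).
Under s/x/H/Stay, North's choice at the node after s-w-f and at the node after s-z-c can never be reached regardless of what South does, so varying those choices leaves every outcome unchanged.
Holding the reachable choices fixed and varying the unreachable ones freely already gives 2 × 2 = 4 equivalent strategies.
No other strategy reproduces this row, so those 4 are the full class: s/x/T/In, s/x/T/Stay, s/x/H/In, s/x/H/Stay.

4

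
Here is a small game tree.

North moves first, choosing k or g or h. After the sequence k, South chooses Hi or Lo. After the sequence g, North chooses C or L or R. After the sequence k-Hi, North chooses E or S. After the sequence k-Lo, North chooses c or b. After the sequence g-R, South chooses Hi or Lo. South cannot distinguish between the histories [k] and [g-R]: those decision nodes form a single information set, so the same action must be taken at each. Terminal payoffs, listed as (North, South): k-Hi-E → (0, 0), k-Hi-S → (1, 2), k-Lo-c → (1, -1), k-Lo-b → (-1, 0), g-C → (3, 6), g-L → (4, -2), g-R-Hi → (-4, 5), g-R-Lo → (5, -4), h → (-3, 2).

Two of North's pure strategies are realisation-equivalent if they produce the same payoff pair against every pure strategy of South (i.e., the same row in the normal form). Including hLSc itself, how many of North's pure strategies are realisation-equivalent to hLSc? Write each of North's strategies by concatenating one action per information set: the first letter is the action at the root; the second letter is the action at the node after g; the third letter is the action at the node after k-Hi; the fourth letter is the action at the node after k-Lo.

12

Row for hLSc (columns Hi, Lo): (-3,2) (-3,2).
Under hLSc, North's choice at the node after g and at the node after k-Hi and at the node after k-Lo can never be reached regardless of what South does, so varying those choices leaves every outcome unchanged.
Holding the reachable choices fixed and varying the unreachable ones freely already gives 3 × 2 × 2 = 12 equivalent strategies.
No other strategy reproduces this row, so those 12 are the full class: hCEc, hCEb, hCSc, hCSb, hLEc, hLEb, hLSc, hLSb, hREc, hREb, hRSc, hRSb.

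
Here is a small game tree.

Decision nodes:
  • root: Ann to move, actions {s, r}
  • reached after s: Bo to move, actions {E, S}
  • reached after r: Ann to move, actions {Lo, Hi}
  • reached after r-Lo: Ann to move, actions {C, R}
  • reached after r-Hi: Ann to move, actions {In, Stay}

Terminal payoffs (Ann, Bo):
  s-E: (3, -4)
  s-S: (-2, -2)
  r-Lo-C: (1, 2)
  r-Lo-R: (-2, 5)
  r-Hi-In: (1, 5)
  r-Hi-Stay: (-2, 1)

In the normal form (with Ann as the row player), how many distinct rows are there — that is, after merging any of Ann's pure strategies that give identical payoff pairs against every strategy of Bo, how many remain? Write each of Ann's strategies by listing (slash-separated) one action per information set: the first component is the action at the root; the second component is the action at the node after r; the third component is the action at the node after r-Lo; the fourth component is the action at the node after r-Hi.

5

Ann has 16 pure strategies: s/Lo/C/In, s/Lo/C/Stay, s/Lo/R/In, s/Lo/R/Stay, s/Hi/C/In, s/Hi/C/Stay, s/Hi/R/In, s/Hi/R/Stay, r/Lo/C/In, r/Lo/C/Stay, r/Lo/R/In, r/Lo/R/Stay, r/Hi/C/In, r/Hi/C/Stay, r/Hi/R/In, r/Hi/R/Stay. Columns: E, S.
{s/Lo/C/In, s/Lo/C/Stay, s/Lo/R/In, s/Lo/R/Stay, s/Hi/C/In, s/Hi/C/Stay, s/Hi/R/In, s/Hi/R/Stay} → row (3,-4) (-2,-2)
{r/Lo/C/In, r/Lo/C/Stay} → row (1,2) (1,2)
{r/Lo/R/In, r/Lo/R/Stay} → row (-2,5) (-2,5)
{r/Hi/C/In, r/Hi/R/In} → row (1,5) (1,5)
{r/Hi/C/Stay, r/Hi/R/Stay} → row (-2,1) (-2,1)
That's 5 distinct rows out of 16 strategies.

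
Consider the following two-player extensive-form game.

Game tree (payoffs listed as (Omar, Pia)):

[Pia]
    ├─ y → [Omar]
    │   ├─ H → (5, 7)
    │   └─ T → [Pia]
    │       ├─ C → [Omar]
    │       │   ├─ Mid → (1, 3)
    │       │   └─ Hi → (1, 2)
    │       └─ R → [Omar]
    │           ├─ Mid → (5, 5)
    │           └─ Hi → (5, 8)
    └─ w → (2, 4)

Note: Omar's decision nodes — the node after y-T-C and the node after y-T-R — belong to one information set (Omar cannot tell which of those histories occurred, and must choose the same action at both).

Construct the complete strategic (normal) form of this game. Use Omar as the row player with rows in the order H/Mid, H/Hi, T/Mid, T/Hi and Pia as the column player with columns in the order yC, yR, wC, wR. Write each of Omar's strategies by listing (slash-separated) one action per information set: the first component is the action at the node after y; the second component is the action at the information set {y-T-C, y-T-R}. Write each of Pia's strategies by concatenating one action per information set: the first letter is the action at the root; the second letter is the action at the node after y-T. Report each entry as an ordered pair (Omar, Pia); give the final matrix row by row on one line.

H/Mid: (5,7) (5,7) (2,4) (2,4) | H/Hi: (5,7) (5,7) (2,4) (2,4) | T/Mid: (1,3) (5,5) (2,4) (2,4) | T/Hi: (1,2) (5,8) (2,4) (2,4)

            yC       yR       wC       wR
H/Mid    (5,7)    (5,7)    (2,4)    (2,4)
 H/Hi    (5,7)    (5,7)    (2,4)    (2,4)
T/Mid    (1,3)    (5,5)    (2,4)    (2,4)
 T/Hi    (1,2)    (5,8)    (2,4)    (2,4)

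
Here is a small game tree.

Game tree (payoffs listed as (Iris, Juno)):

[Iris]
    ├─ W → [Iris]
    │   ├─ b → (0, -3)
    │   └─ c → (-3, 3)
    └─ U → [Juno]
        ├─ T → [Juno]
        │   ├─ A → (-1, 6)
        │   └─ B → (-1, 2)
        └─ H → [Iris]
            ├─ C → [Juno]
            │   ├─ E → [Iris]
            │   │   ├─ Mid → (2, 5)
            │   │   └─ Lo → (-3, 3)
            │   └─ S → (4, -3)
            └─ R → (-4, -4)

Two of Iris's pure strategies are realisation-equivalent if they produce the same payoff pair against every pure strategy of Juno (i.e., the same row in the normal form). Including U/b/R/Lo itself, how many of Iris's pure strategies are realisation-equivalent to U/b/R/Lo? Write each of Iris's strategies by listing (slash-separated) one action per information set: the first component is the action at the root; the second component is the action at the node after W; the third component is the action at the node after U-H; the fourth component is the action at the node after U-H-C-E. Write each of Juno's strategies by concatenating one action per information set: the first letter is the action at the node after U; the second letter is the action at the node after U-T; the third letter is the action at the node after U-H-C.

4

Row for U/b/R/Lo (columns TAE, TAS, TBE, TBS, HAE, HAS, HBE, HBS): (-1,6) (-1,6) (-1,2) (-1,2) (-4,-4) (-4,-4) (-4,-4) (-4,-4).
Under U/b/R/Lo, Iris's choice at the node after W and at the node after U-H-C-E can never be reached regardless of what Juno does, so varying those choices leaves every outcome unchanged.
Holding the reachable choices fixed and varying the unreachable ones freely already gives 2 × 2 = 4 equivalent strategies.
No other strategy reproduces this row, so those 4 are the full class: U/b/R/Mid, U/b/R/Lo, U/c/R/Mid, U/c/R/Lo.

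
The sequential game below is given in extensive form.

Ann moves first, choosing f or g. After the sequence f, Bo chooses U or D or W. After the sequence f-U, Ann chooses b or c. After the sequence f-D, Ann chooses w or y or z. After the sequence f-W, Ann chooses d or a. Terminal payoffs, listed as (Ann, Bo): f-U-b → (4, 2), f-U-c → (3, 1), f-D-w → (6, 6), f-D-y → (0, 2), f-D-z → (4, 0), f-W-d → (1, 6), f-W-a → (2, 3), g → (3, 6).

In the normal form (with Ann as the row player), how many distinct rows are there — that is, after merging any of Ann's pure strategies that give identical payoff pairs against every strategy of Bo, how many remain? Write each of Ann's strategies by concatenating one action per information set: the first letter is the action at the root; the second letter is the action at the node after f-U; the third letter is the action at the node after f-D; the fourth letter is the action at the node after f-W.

Ann has 24 pure strategies: fbwd, fbwa, fbyd, fbya, fbzd, fbza, fcwd, fcwa, fcyd, fcya, fczd, fcza, gbwd, gbwa, gbyd, gbya, gbzd, gbza, gcwd, gcwa, gcyd, gcya, gczd, gcza. Columns: U, D, W.
{fbwd} → row (4,2) (6,6) (1,6)
{fbwa} → row (4,2) (6,6) (2,3)
{fbyd} → row (4,2) (0,2) (1,6)
{fbya} → row (4,2) (0,2) (2,3)
{fbzd} → row (4,2) (4,0) (1,6)
{fbza} → row (4,2) (4,0) (2,3)
{fcwd} → row (3,1) (6,6) (1,6)
{fcwa} → row (3,1) (6,6) (2,3)
{fcyd} → row (3,1) (0,2) (1,6)
{fcya} → row (3,1) (0,2) (2,3)
{fczd} → row (3,1) (4,0) (1,6)
{fcza} → row (3,1) (4,0) (2,3)
{gbwd, gbwa, gbyd, gbya, gbzd, gbza, gcwd, gcwa, gcyd, gcya, gczd, gcza} → row (3,6) (3,6) (3,6)
That's 13 distinct rows out of 24 strategies.

13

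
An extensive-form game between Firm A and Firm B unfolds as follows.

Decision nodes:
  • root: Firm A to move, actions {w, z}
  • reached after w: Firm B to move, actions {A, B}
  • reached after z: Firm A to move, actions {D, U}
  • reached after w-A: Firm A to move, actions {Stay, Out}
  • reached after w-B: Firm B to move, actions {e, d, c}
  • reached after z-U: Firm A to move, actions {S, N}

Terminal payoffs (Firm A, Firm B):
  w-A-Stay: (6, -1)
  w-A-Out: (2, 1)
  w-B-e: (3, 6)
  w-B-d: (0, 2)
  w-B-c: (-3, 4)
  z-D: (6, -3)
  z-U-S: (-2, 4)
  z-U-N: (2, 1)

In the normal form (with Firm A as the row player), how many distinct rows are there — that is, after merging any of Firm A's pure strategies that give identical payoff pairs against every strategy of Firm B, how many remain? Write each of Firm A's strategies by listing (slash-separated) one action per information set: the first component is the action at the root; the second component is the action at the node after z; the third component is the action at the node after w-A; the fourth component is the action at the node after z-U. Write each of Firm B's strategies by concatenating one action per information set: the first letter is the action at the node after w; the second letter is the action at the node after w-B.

Firm A has 16 pure strategies: w/D/Stay/S, w/D/Stay/N, w/D/Out/S, w/D/Out/N, w/U/Stay/S, w/U/Stay/N, w/U/Out/S, w/U/Out/N, z/D/Stay/S, z/D/Stay/N, z/D/Out/S, z/D/Out/N, z/U/Stay/S, z/U/Stay/N, z/U/Out/S, z/U/Out/N. Columns: Ae, Ad, Ac, Be, Bd, Bc.
{w/D/Stay/S, w/D/Stay/N, w/U/Stay/S, w/U/Stay/N} → row (6,-1) (6,-1) (6,-1) (3,6) (0,2) (-3,4)
{w/D/Out/S, w/D/Out/N, w/U/Out/S, w/U/Out/N} → row (2,1) (2,1) (2,1) (3,6) (0,2) (-3,4)
{z/D/Stay/S, z/D/Stay/N, z/D/Out/S, z/D/Out/N} → row (6,-3) (6,-3) (6,-3) (6,-3) (6,-3) (6,-3)
{z/U/Stay/S, z/U/Out/S} → row (-2,4) (-2,4) (-2,4) (-2,4) (-2,4) (-2,4)
{z/U/Stay/N, z/U/Out/N} → row (2,1) (2,1) (2,1) (2,1) (2,1) (2,1)
That's 5 distinct rows out of 16 strategies.

5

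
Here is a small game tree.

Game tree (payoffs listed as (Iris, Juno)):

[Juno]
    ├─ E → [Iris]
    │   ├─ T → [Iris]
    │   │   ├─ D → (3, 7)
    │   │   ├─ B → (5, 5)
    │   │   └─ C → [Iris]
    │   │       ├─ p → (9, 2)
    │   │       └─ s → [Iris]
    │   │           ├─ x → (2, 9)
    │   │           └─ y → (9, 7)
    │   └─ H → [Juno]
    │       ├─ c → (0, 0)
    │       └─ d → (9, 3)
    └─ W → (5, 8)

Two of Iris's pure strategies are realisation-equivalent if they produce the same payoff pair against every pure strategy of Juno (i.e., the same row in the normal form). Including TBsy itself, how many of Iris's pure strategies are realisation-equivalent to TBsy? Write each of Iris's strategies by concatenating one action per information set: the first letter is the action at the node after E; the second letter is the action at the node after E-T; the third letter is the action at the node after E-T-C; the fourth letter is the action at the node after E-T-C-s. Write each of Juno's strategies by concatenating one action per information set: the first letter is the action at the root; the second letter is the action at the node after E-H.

Row for TBsy (columns Ec, Ed, Wc, Wd): (5,5) (5,5) (5,8) (5,8).
Under TBsy, Iris's choice at the node after E-T-C and at the node after E-T-C-s can never be reached regardless of what Juno does, so varying those choices leaves every outcome unchanged.
Holding the reachable choices fixed and varying the unreachable ones freely already gives 2 × 2 = 4 equivalent strategies.
No other strategy reproduces this row, so those 4 are the full class: TBpx, TBpy, TBsx, TBsy.

4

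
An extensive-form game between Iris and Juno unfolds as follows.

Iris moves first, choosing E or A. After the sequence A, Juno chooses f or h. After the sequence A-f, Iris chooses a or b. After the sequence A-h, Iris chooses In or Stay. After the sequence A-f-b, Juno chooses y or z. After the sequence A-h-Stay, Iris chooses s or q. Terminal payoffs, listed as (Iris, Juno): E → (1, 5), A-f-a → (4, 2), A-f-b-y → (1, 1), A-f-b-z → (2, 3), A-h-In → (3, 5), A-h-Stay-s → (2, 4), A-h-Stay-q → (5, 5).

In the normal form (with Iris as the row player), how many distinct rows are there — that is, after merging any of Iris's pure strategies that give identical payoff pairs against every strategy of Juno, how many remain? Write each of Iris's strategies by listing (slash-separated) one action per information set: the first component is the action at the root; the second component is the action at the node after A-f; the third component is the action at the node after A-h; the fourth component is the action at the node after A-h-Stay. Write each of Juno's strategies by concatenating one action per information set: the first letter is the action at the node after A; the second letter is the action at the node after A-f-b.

Iris has 16 pure strategies: E/a/In/s, E/a/In/q, E/a/Stay/s, E/a/Stay/q, E/b/In/s, E/b/In/q, E/b/Stay/s, E/b/Stay/q, A/a/In/s, A/a/In/q, A/a/Stay/s, A/a/Stay/q, A/b/In/s, A/b/In/q, A/b/Stay/s, A/b/Stay/q. Columns: fy, fz, hy, hz.
{E/a/In/s, E/a/In/q, E/a/Stay/s, E/a/Stay/q, E/b/In/s, E/b/In/q, E/b/Stay/s, E/b/Stay/q} → row (1,5) (1,5) (1,5) (1,5)
{A/a/In/s, A/a/In/q} → row (4,2) (4,2) (3,5) (3,5)
{A/a/Stay/s} → row (4,2) (4,2) (2,4) (2,4)
{A/a/Stay/q} → row (4,2) (4,2) (5,5) (5,5)
{A/b/In/s, A/b/In/q} → row (1,1) (2,3) (3,5) (3,5)
{A/b/Stay/s} → row (1,1) (2,3) (2,4) (2,4)
{A/b/Stay/q} → row (1,1) (2,3) (5,5) (5,5)
That's 7 distinct rows out of 16 strategies.

7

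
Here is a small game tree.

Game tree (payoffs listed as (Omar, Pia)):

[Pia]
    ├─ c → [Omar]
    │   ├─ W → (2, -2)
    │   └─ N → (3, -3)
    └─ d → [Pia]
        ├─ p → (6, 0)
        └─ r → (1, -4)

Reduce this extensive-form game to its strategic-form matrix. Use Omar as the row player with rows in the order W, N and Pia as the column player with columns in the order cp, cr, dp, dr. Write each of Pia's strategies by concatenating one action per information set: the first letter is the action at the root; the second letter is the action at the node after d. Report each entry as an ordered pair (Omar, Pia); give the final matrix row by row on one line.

Row W: cp→(2,-2), cr→(2,-2), dp→(6,0), dr→(1,-4)
Row N: cp→(3,-3), cr→(3,-3), dp→(6,0), dr→(1,-4)

W: (2,-2) (2,-2) (6,0) (1,-4) | N: (3,-3) (3,-3) (6,0) (1,-4)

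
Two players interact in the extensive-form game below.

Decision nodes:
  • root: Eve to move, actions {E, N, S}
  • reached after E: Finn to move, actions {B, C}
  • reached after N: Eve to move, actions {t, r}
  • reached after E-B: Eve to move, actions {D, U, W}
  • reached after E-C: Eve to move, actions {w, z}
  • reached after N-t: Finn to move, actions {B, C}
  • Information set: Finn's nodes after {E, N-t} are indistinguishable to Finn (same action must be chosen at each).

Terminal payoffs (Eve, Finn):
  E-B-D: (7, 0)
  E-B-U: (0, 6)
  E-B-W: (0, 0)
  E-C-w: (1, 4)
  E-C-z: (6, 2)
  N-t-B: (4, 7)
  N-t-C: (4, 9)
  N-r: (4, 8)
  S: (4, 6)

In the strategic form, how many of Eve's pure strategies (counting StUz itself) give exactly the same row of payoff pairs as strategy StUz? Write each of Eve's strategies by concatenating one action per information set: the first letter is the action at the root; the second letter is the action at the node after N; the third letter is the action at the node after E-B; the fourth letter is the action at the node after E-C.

Row for StUz (columns B, C): (4,6) (4,6).
Under StUz, Eve's choice at the node after N and at the node after E-B and at the node after E-C can never be reached regardless of what Finn does, so varying those choices leaves every outcome unchanged.
Holding the reachable choices fixed and varying the unreachable ones freely already gives 2 × 3 × 2 = 12 equivalent strategies.
No other strategy reproduces this row, so those 12 are the full class: StDw, StDz, StUw, StUz, StWw, StWz, SrDw, SrDz, SrUw, SrUz, SrWw, SrWz.

12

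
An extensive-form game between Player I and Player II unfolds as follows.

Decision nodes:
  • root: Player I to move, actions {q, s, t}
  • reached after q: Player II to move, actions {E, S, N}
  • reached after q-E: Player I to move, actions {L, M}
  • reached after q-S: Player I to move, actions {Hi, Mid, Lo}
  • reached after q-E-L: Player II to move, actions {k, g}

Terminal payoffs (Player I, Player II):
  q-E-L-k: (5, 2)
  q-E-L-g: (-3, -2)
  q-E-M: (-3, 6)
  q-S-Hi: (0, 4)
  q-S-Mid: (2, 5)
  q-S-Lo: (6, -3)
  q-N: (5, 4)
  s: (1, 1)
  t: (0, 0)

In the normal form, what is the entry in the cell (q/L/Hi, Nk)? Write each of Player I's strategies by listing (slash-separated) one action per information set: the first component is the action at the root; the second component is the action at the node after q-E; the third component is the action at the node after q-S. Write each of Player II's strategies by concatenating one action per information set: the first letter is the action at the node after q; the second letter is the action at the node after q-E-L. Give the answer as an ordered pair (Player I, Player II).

Trace the play path from the root:
  Player I plays q
  Player II plays N at [q]
→ terminal payoff (5, 4).
(Player I's choice at the node after q-E is never reached on this path, so it doesn't affect the outcome.)

(5, 4)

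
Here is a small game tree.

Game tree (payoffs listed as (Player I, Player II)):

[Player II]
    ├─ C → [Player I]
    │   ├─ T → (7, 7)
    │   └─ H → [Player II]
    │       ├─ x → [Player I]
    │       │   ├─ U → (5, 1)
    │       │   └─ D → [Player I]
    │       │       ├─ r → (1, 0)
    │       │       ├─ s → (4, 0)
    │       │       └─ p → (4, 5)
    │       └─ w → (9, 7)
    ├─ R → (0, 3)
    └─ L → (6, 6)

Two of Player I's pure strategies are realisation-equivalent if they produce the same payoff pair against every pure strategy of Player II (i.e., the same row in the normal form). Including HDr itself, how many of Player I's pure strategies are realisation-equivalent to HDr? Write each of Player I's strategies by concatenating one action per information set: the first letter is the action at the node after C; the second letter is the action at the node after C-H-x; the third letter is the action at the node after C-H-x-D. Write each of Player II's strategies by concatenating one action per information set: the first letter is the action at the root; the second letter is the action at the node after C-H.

1

Row for HDr (columns Cx, Cw, Rx, Rw, Lx, Lw): (1,0) (9,7) (0,3) (0,3) (6,6) (6,6).
Every one of Player I's information sets is on the play path for some reply by Player II when Player I follows HDr.
Changing the action at any of them therefore changes at least one column, so only HDr itself gives this row.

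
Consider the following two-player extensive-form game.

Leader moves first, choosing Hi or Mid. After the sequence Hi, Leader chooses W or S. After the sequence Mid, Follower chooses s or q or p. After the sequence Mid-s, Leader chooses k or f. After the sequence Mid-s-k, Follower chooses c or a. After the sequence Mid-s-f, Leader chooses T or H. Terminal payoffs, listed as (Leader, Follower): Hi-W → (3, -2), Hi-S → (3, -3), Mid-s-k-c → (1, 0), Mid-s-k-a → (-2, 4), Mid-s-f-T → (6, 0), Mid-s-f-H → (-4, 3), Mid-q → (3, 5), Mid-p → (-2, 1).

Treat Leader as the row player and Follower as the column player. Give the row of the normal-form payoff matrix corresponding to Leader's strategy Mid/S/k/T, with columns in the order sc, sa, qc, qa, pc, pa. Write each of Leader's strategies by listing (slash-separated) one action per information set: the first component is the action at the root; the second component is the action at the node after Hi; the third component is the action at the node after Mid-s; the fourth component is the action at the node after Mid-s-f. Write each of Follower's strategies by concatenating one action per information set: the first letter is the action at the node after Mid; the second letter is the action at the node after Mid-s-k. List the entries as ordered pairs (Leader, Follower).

(1,0) (-2,4) (3,5) (3,5) (-2,1) (-2,1)

vs sc: Leader plays Mid → Follower plays s at [Mid] → Leader plays k at [Mid-s] → Follower plays c at [Mid-s-k] → (1, 0)
vs sa: Leader plays Mid → Follower plays s at [Mid] → Leader plays k at [Mid-s] → Follower plays a at [Mid-s-k] → (-2, 4)
vs qc: Leader plays Mid → Follower plays q at [Mid] → (3, 5)
vs qa: Leader plays Mid → Follower plays q at [Mid] → (3, 5)
vs pc: Leader plays Mid → Follower plays p at [Mid] → (-2, 1)
vs pa: Leader plays Mid → Follower plays p at [Mid] → (-2, 1)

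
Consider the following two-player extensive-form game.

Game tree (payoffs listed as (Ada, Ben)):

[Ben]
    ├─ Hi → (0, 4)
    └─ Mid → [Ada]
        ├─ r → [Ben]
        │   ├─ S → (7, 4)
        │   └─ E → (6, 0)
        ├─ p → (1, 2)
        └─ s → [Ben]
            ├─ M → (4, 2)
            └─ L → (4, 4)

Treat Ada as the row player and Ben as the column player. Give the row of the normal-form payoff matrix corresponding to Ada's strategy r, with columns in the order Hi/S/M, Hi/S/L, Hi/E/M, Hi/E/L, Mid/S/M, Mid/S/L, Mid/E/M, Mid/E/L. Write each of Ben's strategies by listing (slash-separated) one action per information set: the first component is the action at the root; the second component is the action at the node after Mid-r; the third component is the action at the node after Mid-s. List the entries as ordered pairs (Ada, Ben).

(0,4) (0,4) (0,4) (0,4) (7,4) (7,4) (6,0) (6,0)

vs Hi/S/M: Ben plays Hi → (0, 4)
vs Hi/S/L: Ben plays Hi → (0, 4)
vs Hi/E/M: Ben plays Hi → (0, 4)
vs Hi/E/L: Ben plays Hi → (0, 4)
vs Mid/S/M: Ben plays Mid → Ada plays r at [Mid] → Ben plays S at [Mid-r] → (7, 4)
vs Mid/S/L: Ben plays Mid → Ada plays r at [Mid] → Ben plays S at [Mid-r] → (7, 4)
vs Mid/E/M: Ben plays Mid → Ada plays r at [Mid] → Ben plays E at [Mid-r] → (6, 0)
vs Mid/E/L: Ben plays Mid → Ada plays r at [Mid] → Ben plays E at [Mid-r] → (6, 0)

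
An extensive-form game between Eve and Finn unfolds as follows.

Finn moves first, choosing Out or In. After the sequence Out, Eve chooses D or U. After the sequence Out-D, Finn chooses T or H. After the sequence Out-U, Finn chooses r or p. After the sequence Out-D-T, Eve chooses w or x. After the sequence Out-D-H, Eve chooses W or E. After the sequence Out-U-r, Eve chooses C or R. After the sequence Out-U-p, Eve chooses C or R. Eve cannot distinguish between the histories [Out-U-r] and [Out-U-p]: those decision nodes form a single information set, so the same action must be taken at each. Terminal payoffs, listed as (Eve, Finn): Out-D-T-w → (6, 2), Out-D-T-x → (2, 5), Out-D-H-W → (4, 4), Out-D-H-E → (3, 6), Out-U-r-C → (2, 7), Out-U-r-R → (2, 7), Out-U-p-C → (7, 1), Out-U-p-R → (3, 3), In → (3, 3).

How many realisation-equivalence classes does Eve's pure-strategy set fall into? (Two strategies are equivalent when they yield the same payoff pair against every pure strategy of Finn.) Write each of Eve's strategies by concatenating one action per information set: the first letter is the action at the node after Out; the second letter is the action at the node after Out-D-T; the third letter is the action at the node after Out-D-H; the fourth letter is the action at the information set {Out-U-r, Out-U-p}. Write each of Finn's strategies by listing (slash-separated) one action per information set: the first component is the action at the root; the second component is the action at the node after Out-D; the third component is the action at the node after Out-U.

6

Eve has 16 pure strategies: DwWC, DwWR, DwEC, DwER, DxWC, DxWR, DxEC, DxER, UwWC, UwWR, UwEC, UwER, UxWC, UxWR, UxEC, UxER. Columns: Out/T/r, Out/T/p, Out/H/r, Out/H/p, In/T/r, In/T/p, In/H/r, In/H/p.
{DwWC, DwWR} → row (6,2) (6,2) (4,4) (4,4) (3,3) (3,3) (3,3) (3,3)
{DwEC, DwER} → row (6,2) (6,2) (3,6) (3,6) (3,3) (3,3) (3,3) (3,3)
{DxWC, DxWR} → row (2,5) (2,5) (4,4) (4,4) (3,3) (3,3) (3,3) (3,3)
{DxEC, DxER} → row (2,5) (2,5) (3,6) (3,6) (3,3) (3,3) (3,3) (3,3)
{UwWC, UwEC, UxWC, UxEC} → row (2,7) (7,1) (2,7) (7,1) (3,3) (3,3) (3,3) (3,3)
{UwWR, UwER, UxWR, UxER} → row (2,7) (3,3) (2,7) (3,3) (3,3) (3,3) (3,3) (3,3)
That's 6 distinct rows out of 16 strategies.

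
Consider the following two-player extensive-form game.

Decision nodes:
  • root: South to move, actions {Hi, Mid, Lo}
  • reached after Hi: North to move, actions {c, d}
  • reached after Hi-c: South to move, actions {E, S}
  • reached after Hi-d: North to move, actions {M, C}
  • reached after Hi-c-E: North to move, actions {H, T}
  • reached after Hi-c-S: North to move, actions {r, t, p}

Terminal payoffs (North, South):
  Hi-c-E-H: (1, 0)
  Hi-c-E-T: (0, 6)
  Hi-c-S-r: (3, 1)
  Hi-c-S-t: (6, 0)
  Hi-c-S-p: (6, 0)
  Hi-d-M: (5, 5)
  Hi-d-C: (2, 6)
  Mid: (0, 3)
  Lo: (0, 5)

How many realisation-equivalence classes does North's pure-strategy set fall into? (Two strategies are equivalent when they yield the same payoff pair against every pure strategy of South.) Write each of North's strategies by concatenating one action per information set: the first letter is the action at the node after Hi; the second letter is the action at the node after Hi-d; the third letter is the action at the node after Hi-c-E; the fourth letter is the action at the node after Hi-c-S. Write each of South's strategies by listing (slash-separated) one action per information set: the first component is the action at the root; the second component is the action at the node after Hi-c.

North has 24 pure strategies: cMHr, cMHt, cMHp, cMTr, cMTt, cMTp, cCHr, cCHt, cCHp, cCTr, cCTt, cCTp, dMHr, dMHt, dMHp, dMTr, dMTt, dMTp, dCHr, dCHt, dCHp, dCTr, dCTt, dCTp. Columns: Hi/E, Hi/S, Mid/E, Mid/S, Lo/E, Lo/S.
{cMHr, cCHr} → row (1,0) (3,1) (0,3) (0,3) (0,5) (0,5)
{cMHt, cMHp, cCHt, cCHp} → row (1,0) (6,0) (0,3) (0,3) (0,5) (0,5)
{cMTr, cCTr} → row (0,6) (3,1) (0,3) (0,3) (0,5) (0,5)
{cMTt, cMTp, cCTt, cCTp} → row (0,6) (6,0) (0,3) (0,3) (0,5) (0,5)
{dMHr, dMHt, dMHp, dMTr, dMTt, dMTp} → row (5,5) (5,5) (0,3) (0,3) (0,5) (0,5)
{dCHr, dCHt, dCHp, dCTr, dCTt, dCTp} → row (2,6) (2,6) (0,3) (0,3) (0,5) (0,5)
That's 6 distinct rows out of 24 strategies.

6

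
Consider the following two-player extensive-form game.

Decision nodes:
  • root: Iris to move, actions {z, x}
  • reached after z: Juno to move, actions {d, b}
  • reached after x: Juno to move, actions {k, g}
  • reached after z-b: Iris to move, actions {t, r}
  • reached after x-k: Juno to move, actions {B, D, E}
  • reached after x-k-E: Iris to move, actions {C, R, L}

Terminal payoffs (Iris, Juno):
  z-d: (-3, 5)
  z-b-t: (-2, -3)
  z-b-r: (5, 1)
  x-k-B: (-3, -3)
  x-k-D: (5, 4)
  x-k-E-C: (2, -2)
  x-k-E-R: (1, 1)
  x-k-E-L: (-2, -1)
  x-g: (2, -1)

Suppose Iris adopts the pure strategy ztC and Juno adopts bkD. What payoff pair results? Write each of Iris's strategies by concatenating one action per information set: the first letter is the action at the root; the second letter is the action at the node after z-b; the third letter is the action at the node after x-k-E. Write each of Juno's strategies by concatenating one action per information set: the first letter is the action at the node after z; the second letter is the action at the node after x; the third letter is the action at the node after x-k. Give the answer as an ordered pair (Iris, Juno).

(-2, -3)

Trace the play path from the root:
  Iris plays z
  Juno plays b at [z]
  Iris plays t at [z-b]
→ terminal payoff (-2, -3).
(Iris's choice at the node after x-k-E is never reached on this path, so it doesn't affect the outcome.)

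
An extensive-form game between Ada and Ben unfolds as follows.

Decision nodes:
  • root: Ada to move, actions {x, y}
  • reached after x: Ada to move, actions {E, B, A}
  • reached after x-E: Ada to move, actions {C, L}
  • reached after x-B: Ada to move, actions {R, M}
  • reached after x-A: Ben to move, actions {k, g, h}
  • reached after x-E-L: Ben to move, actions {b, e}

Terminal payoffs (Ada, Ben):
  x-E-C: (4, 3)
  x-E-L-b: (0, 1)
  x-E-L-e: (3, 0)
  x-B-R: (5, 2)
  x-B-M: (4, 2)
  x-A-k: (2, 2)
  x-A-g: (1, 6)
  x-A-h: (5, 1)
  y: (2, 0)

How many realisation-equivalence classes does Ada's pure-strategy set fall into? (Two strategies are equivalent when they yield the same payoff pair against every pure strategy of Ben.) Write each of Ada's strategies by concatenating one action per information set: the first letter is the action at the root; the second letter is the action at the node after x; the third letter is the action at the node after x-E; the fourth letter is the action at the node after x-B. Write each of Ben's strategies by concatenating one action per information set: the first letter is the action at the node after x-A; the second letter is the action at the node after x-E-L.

6

Ada has 24 pure strategies: xECR, xECM, xELR, xELM, xBCR, xBCM, xBLR, xBLM, xACR, xACM, xALR, xALM, yECR, yECM, yELR, yELM, yBCR, yBCM, yBLR, yBLM, yACR, yACM, yALR, yALM. Columns: kb, ke, gb, ge, hb, he.
{xECR, xECM} → row (4,3) (4,3) (4,3) (4,3) (4,3) (4,3)
{xELR, xELM} → row (0,1) (3,0) (0,1) (3,0) (0,1) (3,0)
{xBCR, xBLR} → row (5,2) (5,2) (5,2) (5,2) (5,2) (5,2)
{xBCM, xBLM} → row (4,2) (4,2) (4,2) (4,2) (4,2) (4,2)
{xACR, xACM, xALR, xALM} → row (2,2) (2,2) (1,6) (1,6) (5,1) (5,1)
{yECR, yECM, yELR, yELM, yBCR, yBCM, yBLR, yBLM, yACR, yACM, yALR, yALM} → row (2,0) (2,0) (2,0) (2,0) (2,0) (2,0)
That's 6 distinct rows out of 24 strategies.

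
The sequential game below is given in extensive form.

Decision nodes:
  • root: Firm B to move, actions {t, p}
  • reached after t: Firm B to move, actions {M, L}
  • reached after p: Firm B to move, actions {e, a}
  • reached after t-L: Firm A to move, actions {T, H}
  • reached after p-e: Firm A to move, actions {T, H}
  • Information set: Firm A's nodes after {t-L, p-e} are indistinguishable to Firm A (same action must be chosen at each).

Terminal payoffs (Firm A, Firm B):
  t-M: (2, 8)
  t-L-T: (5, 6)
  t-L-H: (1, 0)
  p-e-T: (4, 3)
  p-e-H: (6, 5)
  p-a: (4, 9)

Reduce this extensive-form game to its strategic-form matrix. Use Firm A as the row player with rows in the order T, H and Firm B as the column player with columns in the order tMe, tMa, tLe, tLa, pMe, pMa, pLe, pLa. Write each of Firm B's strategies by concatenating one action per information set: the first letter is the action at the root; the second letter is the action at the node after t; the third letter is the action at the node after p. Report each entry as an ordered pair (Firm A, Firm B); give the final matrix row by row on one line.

Row T: tMe→(2,8), tMa→(2,8), tLe→(5,6), tLa→(5,6), pMe→(4,3), pMa→(4,9), pLe→(4,3), pLa→(4,9)
Row H: tMe→(2,8), tMa→(2,8), tLe→(1,0), tLa→(1,0), pMe→(6,5), pMa→(4,9), pLe→(6,5), pLa→(4,9)

T: (2,8) (2,8) (5,6) (5,6) (4,3) (4,9) (4,3) (4,9) | H: (2,8) (2,8) (1,0) (1,0) (6,5) (4,9) (6,5) (4,9)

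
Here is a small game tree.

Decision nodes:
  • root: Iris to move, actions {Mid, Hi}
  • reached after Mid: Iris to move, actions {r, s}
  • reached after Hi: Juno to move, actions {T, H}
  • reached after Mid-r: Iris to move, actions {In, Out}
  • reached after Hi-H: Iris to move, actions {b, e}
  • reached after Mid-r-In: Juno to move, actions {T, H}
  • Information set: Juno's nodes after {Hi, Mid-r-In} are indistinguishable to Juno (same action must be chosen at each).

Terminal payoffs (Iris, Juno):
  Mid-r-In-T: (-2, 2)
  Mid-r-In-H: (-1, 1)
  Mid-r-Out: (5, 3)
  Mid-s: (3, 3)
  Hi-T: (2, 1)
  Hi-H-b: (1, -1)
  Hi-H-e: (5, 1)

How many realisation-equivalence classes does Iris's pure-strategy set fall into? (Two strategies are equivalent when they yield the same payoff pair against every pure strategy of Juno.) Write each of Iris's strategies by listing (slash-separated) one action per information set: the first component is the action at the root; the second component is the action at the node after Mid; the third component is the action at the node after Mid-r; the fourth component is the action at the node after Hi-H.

5

Iris has 16 pure strategies: Mid/r/In/b, Mid/r/In/e, Mid/r/Out/b, Mid/r/Out/e, Mid/s/In/b, Mid/s/In/e, Mid/s/Out/b, Mid/s/Out/e, Hi/r/In/b, Hi/r/In/e, Hi/r/Out/b, Hi/r/Out/e, Hi/s/In/b, Hi/s/In/e, Hi/s/Out/b, Hi/s/Out/e. Columns: T, H.
{Mid/r/In/b, Mid/r/In/e} → row (-2,2) (-1,1)
{Mid/r/Out/b, Mid/r/Out/e} → row (5,3) (5,3)
{Mid/s/In/b, Mid/s/In/e, Mid/s/Out/b, Mid/s/Out/e} → row (3,3) (3,3)
{Hi/r/In/b, Hi/r/Out/b, Hi/s/In/b, Hi/s/Out/b} → row (2,1) (1,-1)
{Hi/r/In/e, Hi/r/Out/e, Hi/s/In/e, Hi/s/Out/e} → row (2,1) (5,1)
That's 5 distinct rows out of 16 strategies.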